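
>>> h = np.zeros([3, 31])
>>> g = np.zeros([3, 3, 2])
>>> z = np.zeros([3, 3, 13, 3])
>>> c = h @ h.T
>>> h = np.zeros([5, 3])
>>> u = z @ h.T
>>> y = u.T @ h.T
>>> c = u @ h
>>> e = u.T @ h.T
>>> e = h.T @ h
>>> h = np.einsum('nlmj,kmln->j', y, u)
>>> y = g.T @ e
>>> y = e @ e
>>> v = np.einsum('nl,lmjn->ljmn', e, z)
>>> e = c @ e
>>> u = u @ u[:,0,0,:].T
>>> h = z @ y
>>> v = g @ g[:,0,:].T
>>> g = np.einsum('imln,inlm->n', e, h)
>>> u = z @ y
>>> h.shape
(3, 3, 13, 3)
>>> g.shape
(3,)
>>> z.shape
(3, 3, 13, 3)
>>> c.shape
(3, 3, 13, 3)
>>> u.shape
(3, 3, 13, 3)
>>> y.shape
(3, 3)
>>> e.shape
(3, 3, 13, 3)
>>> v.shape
(3, 3, 3)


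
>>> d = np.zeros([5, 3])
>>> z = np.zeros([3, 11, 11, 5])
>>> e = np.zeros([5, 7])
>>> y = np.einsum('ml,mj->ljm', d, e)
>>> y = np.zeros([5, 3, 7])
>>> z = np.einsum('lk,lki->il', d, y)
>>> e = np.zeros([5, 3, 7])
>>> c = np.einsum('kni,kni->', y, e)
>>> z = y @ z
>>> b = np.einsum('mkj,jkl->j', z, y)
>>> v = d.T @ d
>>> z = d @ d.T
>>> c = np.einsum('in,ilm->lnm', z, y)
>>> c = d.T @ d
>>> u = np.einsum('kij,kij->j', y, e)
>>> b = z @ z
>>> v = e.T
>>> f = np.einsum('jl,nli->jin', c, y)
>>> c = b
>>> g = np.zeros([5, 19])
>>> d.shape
(5, 3)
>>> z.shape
(5, 5)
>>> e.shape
(5, 3, 7)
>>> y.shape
(5, 3, 7)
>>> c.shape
(5, 5)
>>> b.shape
(5, 5)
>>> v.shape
(7, 3, 5)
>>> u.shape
(7,)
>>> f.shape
(3, 7, 5)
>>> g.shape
(5, 19)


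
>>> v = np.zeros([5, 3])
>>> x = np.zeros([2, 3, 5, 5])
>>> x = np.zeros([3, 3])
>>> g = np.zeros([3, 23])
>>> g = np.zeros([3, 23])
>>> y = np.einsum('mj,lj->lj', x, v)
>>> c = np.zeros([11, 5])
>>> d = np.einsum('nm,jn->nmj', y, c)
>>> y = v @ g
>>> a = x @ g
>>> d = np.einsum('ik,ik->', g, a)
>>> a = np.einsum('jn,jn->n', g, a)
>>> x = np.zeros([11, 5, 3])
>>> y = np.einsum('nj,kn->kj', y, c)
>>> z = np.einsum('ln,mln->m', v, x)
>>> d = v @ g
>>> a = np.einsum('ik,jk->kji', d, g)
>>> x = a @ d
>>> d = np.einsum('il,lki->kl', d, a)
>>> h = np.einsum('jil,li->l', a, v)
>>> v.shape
(5, 3)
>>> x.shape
(23, 3, 23)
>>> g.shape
(3, 23)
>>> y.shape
(11, 23)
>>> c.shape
(11, 5)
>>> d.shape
(3, 23)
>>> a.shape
(23, 3, 5)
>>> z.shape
(11,)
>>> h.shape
(5,)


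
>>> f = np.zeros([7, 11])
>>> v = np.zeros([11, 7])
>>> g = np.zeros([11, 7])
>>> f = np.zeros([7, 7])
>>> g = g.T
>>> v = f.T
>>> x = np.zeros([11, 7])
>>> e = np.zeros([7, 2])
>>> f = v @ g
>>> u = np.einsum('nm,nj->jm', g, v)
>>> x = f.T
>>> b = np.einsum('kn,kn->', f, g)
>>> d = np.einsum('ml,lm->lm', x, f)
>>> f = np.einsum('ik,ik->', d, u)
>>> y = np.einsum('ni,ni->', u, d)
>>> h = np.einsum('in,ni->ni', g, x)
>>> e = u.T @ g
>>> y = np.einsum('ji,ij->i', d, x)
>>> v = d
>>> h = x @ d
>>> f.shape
()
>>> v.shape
(7, 11)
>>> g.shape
(7, 11)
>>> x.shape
(11, 7)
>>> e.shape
(11, 11)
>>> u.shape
(7, 11)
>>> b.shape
()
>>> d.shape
(7, 11)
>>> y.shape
(11,)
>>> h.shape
(11, 11)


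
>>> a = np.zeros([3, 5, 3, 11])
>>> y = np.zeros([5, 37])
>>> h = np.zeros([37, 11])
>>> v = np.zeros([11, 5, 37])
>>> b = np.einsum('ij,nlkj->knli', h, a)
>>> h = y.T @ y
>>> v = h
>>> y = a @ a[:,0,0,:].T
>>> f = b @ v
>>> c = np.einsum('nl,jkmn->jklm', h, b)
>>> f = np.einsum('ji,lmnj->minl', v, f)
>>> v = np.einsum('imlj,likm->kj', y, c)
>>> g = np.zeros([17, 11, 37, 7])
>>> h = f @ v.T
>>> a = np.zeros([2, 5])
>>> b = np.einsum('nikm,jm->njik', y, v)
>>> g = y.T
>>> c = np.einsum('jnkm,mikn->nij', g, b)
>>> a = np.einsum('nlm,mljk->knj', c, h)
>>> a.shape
(37, 3, 5)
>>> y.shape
(3, 5, 3, 3)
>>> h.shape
(3, 37, 5, 37)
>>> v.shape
(37, 3)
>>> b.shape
(3, 37, 5, 3)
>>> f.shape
(3, 37, 5, 3)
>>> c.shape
(3, 37, 3)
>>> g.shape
(3, 3, 5, 3)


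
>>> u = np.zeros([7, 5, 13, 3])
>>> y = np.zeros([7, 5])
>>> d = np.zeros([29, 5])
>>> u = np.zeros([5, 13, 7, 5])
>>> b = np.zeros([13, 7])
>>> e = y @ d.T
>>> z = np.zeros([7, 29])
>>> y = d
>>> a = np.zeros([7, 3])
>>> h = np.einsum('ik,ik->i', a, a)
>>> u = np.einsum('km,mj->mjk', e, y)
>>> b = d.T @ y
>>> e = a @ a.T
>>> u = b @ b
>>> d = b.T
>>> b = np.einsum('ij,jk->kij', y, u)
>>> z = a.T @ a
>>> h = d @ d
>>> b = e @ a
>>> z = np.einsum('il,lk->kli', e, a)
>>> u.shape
(5, 5)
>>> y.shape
(29, 5)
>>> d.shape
(5, 5)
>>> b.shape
(7, 3)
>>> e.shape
(7, 7)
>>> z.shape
(3, 7, 7)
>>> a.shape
(7, 3)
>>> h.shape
(5, 5)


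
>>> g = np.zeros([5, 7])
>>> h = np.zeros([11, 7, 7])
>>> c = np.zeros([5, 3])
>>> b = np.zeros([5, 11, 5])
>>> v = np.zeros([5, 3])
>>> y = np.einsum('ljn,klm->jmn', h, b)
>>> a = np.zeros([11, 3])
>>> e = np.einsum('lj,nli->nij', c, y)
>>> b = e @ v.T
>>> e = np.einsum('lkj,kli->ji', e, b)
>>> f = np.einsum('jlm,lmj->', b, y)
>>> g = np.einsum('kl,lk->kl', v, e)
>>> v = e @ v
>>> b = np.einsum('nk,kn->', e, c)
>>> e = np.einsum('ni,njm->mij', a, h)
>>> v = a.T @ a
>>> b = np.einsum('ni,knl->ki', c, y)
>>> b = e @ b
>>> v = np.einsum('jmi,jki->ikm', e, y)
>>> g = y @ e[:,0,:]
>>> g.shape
(7, 5, 7)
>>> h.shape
(11, 7, 7)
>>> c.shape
(5, 3)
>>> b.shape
(7, 3, 3)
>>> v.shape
(7, 5, 3)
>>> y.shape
(7, 5, 7)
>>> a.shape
(11, 3)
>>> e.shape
(7, 3, 7)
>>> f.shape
()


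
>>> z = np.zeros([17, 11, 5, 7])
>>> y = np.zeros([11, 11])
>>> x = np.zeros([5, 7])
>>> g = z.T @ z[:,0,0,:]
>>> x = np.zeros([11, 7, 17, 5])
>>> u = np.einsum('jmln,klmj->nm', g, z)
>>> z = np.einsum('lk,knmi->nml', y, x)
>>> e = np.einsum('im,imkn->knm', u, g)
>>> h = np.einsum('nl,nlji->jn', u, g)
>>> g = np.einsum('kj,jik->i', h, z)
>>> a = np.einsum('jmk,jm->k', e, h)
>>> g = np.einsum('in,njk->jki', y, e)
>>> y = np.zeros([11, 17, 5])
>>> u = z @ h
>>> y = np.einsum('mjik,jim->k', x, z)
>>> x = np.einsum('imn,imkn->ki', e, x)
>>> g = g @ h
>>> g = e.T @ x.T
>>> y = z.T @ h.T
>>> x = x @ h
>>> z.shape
(7, 17, 11)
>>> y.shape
(11, 17, 11)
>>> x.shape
(17, 7)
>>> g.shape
(5, 7, 17)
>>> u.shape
(7, 17, 7)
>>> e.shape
(11, 7, 5)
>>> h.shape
(11, 7)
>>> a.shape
(5,)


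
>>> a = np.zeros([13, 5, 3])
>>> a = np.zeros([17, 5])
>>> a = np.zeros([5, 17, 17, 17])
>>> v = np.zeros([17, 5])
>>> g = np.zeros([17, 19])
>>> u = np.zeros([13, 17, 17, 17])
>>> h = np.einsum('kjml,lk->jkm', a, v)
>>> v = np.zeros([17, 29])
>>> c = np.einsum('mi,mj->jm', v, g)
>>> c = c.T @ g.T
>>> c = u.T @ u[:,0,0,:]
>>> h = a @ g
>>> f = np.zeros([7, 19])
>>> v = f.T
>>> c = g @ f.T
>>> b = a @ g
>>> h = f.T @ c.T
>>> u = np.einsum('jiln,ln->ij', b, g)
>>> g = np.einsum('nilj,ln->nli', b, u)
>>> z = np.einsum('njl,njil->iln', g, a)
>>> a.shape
(5, 17, 17, 17)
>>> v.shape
(19, 7)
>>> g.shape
(5, 17, 17)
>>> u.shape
(17, 5)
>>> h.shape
(19, 17)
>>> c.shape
(17, 7)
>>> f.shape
(7, 19)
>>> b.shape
(5, 17, 17, 19)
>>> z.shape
(17, 17, 5)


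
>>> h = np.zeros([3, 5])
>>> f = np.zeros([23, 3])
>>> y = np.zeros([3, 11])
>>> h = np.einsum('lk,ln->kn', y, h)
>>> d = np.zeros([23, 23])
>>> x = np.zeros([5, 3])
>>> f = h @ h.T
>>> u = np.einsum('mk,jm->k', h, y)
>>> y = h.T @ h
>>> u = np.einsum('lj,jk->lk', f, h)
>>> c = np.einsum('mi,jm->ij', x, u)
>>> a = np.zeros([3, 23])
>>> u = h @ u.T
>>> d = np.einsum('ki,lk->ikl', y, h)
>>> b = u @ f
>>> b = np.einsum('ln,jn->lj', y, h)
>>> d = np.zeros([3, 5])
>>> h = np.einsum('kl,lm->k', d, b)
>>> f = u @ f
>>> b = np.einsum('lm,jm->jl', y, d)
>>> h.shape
(3,)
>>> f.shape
(11, 11)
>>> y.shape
(5, 5)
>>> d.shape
(3, 5)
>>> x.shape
(5, 3)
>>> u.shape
(11, 11)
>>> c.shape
(3, 11)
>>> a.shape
(3, 23)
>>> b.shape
(3, 5)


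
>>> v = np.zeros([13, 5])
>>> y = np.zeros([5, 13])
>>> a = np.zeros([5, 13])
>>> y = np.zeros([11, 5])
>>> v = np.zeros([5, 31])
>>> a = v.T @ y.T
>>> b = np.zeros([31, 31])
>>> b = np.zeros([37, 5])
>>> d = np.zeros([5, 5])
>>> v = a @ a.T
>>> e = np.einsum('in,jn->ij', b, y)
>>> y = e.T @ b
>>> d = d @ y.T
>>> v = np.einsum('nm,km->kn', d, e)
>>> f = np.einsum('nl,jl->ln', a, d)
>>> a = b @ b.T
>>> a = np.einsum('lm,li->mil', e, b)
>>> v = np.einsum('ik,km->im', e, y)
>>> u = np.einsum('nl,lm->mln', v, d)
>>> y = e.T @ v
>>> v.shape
(37, 5)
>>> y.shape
(11, 5)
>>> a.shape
(11, 5, 37)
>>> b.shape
(37, 5)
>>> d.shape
(5, 11)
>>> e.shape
(37, 11)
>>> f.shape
(11, 31)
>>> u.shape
(11, 5, 37)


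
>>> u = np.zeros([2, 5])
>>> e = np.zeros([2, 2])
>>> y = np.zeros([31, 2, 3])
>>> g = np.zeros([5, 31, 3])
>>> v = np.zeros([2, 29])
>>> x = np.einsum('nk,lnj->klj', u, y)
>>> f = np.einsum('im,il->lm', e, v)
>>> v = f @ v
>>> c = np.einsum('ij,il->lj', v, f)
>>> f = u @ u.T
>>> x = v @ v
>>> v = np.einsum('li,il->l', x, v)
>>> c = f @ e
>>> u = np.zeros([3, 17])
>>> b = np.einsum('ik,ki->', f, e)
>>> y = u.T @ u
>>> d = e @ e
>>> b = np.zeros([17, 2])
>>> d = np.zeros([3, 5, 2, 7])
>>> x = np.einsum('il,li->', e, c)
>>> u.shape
(3, 17)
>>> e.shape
(2, 2)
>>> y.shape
(17, 17)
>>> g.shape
(5, 31, 3)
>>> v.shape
(29,)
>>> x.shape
()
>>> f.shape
(2, 2)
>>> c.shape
(2, 2)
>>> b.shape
(17, 2)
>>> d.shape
(3, 5, 2, 7)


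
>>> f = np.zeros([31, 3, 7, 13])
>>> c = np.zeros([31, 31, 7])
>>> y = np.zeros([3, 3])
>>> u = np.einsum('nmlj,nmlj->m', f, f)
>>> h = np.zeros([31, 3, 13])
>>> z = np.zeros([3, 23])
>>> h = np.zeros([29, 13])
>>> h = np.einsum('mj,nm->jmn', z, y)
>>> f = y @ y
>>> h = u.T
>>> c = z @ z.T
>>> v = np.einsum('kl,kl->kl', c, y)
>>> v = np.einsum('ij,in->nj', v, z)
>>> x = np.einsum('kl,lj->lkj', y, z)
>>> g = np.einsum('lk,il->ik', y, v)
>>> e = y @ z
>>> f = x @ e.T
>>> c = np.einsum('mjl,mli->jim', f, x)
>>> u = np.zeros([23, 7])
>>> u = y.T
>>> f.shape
(3, 3, 3)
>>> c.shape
(3, 23, 3)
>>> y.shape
(3, 3)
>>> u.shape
(3, 3)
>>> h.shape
(3,)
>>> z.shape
(3, 23)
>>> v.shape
(23, 3)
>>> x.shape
(3, 3, 23)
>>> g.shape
(23, 3)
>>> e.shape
(3, 23)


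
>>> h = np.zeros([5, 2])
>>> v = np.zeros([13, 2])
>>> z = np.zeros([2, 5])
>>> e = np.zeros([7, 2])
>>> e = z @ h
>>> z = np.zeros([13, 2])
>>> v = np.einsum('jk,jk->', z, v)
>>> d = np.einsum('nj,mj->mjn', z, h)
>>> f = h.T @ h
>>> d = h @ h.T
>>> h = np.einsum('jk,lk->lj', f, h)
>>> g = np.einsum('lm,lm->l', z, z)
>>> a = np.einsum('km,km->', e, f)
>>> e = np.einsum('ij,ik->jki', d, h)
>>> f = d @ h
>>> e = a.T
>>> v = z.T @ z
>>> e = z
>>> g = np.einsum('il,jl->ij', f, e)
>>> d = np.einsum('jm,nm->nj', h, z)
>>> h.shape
(5, 2)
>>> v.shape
(2, 2)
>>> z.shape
(13, 2)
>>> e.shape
(13, 2)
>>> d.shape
(13, 5)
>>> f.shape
(5, 2)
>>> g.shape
(5, 13)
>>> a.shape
()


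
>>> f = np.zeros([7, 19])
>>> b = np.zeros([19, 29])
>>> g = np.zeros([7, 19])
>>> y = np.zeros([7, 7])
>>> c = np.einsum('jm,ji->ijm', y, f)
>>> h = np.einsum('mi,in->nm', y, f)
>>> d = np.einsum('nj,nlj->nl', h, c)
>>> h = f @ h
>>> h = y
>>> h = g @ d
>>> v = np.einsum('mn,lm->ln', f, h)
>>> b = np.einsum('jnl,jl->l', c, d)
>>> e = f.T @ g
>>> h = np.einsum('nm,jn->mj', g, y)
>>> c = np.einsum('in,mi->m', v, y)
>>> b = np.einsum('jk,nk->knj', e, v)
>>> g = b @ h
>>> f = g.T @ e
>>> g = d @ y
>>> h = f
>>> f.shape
(7, 7, 19)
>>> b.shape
(19, 7, 19)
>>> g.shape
(19, 7)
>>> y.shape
(7, 7)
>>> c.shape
(7,)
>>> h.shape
(7, 7, 19)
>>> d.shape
(19, 7)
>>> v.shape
(7, 19)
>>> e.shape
(19, 19)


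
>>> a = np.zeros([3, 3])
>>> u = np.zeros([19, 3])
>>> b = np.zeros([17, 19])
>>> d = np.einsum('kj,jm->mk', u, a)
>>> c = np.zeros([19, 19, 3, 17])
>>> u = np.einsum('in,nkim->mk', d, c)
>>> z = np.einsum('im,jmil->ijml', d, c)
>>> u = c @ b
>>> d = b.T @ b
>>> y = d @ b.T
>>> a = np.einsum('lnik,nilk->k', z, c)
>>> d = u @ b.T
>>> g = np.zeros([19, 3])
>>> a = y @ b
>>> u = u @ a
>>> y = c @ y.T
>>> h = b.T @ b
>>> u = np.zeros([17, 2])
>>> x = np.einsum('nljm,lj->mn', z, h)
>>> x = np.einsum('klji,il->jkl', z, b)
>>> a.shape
(19, 19)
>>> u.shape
(17, 2)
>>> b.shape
(17, 19)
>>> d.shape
(19, 19, 3, 17)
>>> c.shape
(19, 19, 3, 17)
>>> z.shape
(3, 19, 19, 17)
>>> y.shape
(19, 19, 3, 19)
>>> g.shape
(19, 3)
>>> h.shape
(19, 19)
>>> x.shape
(19, 3, 19)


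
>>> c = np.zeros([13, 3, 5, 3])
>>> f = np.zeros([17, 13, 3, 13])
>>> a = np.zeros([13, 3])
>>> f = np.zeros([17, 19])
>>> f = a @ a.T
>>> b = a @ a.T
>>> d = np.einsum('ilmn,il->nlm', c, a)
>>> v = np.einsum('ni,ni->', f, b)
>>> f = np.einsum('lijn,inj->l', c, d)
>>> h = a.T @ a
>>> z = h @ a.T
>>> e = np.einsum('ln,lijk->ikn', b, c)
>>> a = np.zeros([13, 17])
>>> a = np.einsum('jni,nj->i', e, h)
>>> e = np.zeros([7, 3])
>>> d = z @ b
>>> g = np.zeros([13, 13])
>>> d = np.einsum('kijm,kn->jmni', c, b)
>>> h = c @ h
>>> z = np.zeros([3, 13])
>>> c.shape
(13, 3, 5, 3)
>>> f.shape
(13,)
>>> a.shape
(13,)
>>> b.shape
(13, 13)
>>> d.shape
(5, 3, 13, 3)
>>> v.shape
()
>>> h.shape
(13, 3, 5, 3)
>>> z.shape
(3, 13)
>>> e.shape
(7, 3)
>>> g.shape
(13, 13)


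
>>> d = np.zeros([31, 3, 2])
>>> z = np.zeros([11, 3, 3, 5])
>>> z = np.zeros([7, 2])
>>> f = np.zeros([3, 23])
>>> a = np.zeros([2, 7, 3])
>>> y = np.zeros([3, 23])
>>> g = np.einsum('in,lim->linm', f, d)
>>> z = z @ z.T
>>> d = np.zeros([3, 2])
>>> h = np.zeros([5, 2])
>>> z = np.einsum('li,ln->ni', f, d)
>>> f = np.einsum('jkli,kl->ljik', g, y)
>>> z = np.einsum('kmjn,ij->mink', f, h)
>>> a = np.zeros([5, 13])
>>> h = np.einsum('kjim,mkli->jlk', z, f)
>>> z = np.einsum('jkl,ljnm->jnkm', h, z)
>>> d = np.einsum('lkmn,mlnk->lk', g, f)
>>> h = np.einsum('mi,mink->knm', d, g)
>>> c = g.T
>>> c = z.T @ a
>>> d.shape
(31, 3)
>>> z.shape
(5, 3, 2, 23)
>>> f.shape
(23, 31, 2, 3)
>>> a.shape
(5, 13)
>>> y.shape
(3, 23)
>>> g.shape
(31, 3, 23, 2)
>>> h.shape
(2, 23, 31)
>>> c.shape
(23, 2, 3, 13)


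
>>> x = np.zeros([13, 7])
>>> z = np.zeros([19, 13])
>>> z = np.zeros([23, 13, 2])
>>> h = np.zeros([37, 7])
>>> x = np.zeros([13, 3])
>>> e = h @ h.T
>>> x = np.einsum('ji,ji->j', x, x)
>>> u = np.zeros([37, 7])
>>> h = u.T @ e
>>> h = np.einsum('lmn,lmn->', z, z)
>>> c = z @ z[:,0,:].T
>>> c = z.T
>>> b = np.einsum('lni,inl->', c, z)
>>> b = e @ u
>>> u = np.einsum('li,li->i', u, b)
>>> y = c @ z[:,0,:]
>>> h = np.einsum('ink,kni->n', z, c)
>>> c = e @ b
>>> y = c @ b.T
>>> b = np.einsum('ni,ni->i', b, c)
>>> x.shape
(13,)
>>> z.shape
(23, 13, 2)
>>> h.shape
(13,)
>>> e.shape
(37, 37)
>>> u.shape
(7,)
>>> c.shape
(37, 7)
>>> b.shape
(7,)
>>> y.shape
(37, 37)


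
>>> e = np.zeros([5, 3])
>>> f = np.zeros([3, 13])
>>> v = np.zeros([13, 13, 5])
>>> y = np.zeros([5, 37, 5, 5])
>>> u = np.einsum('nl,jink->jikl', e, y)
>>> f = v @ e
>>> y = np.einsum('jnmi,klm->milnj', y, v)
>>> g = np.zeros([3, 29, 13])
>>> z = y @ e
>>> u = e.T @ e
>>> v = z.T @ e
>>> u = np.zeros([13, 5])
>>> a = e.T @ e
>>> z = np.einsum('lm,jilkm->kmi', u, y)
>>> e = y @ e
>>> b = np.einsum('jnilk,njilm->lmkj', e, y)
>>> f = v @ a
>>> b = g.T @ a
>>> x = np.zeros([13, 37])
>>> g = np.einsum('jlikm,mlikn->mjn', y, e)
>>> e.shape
(5, 5, 13, 37, 3)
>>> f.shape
(3, 37, 13, 5, 3)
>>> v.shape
(3, 37, 13, 5, 3)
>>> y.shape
(5, 5, 13, 37, 5)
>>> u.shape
(13, 5)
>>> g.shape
(5, 5, 3)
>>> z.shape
(37, 5, 5)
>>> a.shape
(3, 3)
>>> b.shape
(13, 29, 3)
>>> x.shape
(13, 37)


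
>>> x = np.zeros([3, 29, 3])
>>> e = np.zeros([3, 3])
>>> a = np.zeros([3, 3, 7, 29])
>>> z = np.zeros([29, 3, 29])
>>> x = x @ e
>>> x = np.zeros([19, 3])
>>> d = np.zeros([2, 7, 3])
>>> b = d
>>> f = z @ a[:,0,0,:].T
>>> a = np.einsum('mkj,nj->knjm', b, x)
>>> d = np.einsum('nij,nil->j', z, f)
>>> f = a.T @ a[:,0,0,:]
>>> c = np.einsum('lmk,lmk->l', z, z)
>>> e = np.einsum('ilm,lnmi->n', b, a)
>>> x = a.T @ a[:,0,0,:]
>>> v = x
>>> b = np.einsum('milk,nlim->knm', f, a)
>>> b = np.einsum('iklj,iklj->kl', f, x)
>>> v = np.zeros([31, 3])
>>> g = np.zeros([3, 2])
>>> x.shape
(2, 3, 19, 2)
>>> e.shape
(19,)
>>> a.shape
(7, 19, 3, 2)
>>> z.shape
(29, 3, 29)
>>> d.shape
(29,)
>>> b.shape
(3, 19)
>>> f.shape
(2, 3, 19, 2)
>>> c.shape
(29,)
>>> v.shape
(31, 3)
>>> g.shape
(3, 2)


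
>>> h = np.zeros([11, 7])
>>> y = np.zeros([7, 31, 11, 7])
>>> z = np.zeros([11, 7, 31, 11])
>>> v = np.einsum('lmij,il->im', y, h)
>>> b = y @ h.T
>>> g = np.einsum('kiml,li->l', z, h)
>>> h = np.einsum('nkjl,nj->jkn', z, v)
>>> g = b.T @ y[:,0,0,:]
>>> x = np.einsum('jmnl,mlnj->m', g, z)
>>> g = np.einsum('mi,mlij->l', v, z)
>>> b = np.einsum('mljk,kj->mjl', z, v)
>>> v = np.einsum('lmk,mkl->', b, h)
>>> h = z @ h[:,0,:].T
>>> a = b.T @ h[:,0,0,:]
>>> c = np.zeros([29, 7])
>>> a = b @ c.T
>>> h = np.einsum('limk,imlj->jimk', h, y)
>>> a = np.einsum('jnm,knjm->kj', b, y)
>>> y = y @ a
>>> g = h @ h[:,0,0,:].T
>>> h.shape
(7, 7, 31, 31)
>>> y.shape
(7, 31, 11, 11)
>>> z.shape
(11, 7, 31, 11)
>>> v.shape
()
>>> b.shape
(11, 31, 7)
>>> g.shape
(7, 7, 31, 7)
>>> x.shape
(11,)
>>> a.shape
(7, 11)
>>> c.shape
(29, 7)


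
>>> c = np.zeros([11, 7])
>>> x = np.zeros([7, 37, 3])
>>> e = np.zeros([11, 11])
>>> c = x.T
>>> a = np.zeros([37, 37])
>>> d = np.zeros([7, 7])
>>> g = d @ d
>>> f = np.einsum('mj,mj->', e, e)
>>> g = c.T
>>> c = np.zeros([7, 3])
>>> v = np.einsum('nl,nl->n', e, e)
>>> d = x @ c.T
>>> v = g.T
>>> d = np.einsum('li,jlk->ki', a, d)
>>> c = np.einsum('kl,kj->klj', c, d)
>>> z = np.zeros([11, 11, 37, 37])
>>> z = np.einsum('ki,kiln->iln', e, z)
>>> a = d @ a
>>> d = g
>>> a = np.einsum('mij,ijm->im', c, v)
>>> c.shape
(7, 3, 37)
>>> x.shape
(7, 37, 3)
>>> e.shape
(11, 11)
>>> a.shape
(3, 7)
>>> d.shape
(7, 37, 3)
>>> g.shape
(7, 37, 3)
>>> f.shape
()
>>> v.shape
(3, 37, 7)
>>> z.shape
(11, 37, 37)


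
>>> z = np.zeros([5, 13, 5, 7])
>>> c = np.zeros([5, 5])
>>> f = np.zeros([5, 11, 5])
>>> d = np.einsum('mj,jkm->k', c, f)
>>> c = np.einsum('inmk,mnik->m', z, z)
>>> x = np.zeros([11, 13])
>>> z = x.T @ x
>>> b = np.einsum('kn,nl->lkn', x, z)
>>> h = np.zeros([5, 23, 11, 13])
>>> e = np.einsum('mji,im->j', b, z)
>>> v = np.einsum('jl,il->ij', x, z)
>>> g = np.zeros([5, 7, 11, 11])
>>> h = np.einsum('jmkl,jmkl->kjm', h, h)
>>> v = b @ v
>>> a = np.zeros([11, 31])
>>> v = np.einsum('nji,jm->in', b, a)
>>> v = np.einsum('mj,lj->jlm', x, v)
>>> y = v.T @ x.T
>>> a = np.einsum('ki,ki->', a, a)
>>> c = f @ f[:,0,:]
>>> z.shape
(13, 13)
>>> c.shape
(5, 11, 5)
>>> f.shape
(5, 11, 5)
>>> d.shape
(11,)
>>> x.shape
(11, 13)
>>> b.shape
(13, 11, 13)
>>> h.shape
(11, 5, 23)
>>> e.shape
(11,)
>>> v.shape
(13, 13, 11)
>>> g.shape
(5, 7, 11, 11)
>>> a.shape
()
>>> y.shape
(11, 13, 11)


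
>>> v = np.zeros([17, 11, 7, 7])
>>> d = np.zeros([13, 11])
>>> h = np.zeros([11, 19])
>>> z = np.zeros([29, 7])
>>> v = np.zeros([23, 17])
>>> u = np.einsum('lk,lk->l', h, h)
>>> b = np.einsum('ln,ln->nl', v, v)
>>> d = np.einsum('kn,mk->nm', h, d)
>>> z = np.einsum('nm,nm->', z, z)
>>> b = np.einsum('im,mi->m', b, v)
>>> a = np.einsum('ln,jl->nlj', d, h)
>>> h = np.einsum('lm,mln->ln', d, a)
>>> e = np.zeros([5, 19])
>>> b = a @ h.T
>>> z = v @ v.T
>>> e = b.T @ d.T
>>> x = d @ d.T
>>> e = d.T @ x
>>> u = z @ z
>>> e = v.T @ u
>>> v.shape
(23, 17)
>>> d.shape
(19, 13)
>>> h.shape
(19, 11)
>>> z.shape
(23, 23)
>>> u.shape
(23, 23)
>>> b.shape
(13, 19, 19)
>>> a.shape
(13, 19, 11)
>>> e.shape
(17, 23)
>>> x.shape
(19, 19)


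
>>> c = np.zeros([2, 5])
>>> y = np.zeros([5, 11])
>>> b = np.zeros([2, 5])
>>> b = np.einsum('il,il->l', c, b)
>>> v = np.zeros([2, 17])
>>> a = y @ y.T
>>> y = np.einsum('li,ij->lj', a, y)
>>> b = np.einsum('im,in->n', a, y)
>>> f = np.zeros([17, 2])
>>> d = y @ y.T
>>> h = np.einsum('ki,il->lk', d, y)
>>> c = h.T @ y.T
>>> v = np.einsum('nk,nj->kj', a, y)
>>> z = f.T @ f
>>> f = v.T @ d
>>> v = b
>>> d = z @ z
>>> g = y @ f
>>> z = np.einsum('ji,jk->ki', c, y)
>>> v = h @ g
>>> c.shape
(5, 5)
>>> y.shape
(5, 11)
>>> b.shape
(11,)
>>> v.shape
(11, 5)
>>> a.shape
(5, 5)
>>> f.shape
(11, 5)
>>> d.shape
(2, 2)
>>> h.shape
(11, 5)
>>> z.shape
(11, 5)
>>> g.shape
(5, 5)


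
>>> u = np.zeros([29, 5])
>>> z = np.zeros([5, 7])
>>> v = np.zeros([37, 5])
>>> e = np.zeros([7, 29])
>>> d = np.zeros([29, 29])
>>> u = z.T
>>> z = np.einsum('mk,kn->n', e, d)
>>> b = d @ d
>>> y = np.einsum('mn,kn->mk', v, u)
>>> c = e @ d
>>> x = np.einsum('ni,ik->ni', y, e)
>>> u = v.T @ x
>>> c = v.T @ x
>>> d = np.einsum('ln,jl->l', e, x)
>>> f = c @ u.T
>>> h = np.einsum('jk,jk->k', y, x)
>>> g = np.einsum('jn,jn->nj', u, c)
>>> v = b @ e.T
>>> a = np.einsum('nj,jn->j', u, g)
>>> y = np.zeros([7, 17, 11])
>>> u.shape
(5, 7)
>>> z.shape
(29,)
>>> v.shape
(29, 7)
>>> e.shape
(7, 29)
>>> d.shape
(7,)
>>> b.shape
(29, 29)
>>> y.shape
(7, 17, 11)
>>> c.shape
(5, 7)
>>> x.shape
(37, 7)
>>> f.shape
(5, 5)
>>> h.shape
(7,)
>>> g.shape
(7, 5)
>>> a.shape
(7,)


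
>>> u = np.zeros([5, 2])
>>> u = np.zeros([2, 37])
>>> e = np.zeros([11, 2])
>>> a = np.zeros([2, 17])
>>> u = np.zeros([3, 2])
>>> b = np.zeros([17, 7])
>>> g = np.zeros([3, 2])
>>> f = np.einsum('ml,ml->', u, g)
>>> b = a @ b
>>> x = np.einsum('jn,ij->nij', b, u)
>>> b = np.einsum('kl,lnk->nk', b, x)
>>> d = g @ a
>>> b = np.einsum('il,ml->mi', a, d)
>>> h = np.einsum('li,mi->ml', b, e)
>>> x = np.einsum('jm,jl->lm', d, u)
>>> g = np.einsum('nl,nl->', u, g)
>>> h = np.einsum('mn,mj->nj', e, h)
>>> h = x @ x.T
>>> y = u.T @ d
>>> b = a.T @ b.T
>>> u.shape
(3, 2)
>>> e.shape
(11, 2)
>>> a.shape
(2, 17)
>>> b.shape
(17, 3)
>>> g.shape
()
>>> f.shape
()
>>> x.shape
(2, 17)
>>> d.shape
(3, 17)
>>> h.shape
(2, 2)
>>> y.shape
(2, 17)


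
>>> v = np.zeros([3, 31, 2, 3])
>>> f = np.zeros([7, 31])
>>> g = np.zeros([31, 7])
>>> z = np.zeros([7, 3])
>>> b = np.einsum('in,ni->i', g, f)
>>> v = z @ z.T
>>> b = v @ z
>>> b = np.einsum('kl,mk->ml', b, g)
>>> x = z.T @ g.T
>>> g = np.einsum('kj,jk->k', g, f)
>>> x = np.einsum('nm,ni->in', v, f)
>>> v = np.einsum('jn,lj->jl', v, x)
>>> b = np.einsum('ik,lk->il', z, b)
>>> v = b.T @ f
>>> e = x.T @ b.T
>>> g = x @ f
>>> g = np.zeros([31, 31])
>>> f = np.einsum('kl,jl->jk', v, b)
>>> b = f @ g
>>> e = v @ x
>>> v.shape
(31, 31)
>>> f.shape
(7, 31)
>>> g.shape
(31, 31)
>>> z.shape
(7, 3)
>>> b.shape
(7, 31)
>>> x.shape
(31, 7)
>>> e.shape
(31, 7)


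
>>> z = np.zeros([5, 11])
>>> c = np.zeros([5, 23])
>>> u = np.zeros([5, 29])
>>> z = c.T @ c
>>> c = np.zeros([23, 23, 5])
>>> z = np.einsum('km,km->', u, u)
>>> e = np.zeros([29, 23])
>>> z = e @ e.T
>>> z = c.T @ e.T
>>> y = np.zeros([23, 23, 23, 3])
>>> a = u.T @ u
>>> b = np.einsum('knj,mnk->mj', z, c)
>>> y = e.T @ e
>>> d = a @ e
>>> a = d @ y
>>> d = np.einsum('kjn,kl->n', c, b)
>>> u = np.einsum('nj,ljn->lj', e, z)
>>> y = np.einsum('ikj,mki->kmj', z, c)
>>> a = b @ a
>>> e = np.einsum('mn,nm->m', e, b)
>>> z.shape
(5, 23, 29)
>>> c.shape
(23, 23, 5)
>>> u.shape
(5, 23)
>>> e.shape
(29,)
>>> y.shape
(23, 23, 29)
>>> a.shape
(23, 23)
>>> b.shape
(23, 29)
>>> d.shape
(5,)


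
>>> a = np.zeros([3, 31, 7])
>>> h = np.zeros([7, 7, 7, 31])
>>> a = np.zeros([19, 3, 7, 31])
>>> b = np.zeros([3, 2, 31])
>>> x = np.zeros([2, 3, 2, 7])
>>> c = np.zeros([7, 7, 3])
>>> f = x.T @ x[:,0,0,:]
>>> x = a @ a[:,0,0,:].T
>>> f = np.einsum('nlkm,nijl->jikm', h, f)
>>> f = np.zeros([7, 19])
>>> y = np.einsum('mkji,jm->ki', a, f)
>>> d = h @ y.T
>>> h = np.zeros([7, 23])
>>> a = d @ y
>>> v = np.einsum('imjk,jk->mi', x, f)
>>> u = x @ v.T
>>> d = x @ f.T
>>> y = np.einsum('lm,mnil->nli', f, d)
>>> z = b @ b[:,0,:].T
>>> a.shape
(7, 7, 7, 31)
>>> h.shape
(7, 23)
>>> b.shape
(3, 2, 31)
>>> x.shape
(19, 3, 7, 19)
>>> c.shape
(7, 7, 3)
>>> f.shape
(7, 19)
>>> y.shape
(3, 7, 7)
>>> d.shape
(19, 3, 7, 7)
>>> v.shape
(3, 19)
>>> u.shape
(19, 3, 7, 3)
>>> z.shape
(3, 2, 3)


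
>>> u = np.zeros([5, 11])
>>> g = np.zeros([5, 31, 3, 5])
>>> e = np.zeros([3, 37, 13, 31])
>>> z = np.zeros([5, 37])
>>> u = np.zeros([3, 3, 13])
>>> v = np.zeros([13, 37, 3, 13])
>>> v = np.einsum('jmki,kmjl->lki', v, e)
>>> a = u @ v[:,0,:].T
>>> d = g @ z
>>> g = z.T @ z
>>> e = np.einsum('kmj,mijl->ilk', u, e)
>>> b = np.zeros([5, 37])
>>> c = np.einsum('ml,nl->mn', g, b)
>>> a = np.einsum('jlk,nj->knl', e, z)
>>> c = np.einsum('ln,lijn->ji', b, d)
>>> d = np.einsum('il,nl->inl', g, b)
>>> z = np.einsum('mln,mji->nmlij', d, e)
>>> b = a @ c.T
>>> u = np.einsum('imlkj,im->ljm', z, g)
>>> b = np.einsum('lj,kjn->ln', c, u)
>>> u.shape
(5, 31, 37)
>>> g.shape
(37, 37)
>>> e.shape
(37, 31, 3)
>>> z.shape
(37, 37, 5, 3, 31)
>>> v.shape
(31, 3, 13)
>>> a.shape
(3, 5, 31)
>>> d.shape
(37, 5, 37)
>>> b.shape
(3, 37)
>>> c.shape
(3, 31)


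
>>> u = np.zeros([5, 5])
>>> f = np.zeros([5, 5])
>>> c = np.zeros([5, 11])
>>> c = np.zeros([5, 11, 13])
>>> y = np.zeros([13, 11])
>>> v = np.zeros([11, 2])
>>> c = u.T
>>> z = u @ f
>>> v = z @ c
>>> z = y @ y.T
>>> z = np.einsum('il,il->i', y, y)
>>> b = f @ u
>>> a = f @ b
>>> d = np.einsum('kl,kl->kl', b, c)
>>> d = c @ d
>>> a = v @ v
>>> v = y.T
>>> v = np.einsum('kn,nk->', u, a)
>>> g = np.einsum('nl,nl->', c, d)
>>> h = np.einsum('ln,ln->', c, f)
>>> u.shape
(5, 5)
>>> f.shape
(5, 5)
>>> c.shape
(5, 5)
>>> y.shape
(13, 11)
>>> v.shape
()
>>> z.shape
(13,)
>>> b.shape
(5, 5)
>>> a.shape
(5, 5)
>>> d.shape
(5, 5)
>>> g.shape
()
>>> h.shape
()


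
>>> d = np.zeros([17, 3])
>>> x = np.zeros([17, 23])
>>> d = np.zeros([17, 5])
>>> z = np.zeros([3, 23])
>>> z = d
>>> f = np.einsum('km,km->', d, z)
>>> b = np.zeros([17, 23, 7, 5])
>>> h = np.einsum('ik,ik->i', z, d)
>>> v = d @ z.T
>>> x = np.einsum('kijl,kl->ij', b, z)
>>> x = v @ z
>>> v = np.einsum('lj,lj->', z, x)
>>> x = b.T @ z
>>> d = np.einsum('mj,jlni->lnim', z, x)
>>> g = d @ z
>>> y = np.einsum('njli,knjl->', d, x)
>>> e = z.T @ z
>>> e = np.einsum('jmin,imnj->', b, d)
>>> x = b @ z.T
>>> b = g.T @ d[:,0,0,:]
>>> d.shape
(7, 23, 5, 17)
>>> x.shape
(17, 23, 7, 17)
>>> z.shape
(17, 5)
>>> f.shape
()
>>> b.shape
(5, 5, 23, 17)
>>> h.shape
(17,)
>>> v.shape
()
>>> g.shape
(7, 23, 5, 5)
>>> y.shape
()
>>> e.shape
()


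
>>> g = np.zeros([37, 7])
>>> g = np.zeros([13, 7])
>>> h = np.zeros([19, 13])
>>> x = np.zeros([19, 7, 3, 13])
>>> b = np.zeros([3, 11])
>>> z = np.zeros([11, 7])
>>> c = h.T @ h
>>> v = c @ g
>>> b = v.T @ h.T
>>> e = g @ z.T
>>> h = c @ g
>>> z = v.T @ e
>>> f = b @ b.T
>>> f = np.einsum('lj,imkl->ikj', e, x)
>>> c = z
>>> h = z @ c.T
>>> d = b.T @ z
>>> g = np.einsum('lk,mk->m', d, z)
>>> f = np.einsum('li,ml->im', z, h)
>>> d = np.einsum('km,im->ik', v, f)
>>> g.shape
(7,)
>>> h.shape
(7, 7)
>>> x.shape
(19, 7, 3, 13)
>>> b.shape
(7, 19)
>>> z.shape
(7, 11)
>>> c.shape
(7, 11)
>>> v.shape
(13, 7)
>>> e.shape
(13, 11)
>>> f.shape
(11, 7)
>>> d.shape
(11, 13)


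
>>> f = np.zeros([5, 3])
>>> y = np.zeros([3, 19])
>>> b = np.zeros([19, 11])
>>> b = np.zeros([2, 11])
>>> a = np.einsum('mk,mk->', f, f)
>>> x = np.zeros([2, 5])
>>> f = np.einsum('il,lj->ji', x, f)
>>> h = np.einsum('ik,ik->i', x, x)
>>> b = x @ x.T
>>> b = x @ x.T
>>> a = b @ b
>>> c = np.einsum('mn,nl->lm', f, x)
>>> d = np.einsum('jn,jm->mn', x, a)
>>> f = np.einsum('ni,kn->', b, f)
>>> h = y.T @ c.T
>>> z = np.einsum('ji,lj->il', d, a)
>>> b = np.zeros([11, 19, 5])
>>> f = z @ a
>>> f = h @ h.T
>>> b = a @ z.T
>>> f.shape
(19, 19)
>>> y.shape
(3, 19)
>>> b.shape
(2, 5)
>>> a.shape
(2, 2)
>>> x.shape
(2, 5)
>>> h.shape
(19, 5)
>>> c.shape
(5, 3)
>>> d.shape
(2, 5)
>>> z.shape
(5, 2)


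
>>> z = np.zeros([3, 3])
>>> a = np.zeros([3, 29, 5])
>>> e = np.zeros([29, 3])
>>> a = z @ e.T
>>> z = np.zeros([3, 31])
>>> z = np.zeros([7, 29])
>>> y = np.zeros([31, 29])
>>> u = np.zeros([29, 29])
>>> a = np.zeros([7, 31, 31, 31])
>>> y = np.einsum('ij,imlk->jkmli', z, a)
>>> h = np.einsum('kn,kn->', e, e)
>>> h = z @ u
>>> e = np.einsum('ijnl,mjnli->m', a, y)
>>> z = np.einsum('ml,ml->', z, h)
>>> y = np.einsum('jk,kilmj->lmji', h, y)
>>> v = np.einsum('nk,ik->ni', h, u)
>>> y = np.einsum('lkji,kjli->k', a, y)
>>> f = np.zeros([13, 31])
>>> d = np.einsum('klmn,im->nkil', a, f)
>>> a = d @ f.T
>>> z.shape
()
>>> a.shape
(31, 7, 13, 13)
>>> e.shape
(29,)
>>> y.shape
(31,)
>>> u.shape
(29, 29)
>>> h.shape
(7, 29)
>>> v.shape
(7, 29)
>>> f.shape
(13, 31)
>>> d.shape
(31, 7, 13, 31)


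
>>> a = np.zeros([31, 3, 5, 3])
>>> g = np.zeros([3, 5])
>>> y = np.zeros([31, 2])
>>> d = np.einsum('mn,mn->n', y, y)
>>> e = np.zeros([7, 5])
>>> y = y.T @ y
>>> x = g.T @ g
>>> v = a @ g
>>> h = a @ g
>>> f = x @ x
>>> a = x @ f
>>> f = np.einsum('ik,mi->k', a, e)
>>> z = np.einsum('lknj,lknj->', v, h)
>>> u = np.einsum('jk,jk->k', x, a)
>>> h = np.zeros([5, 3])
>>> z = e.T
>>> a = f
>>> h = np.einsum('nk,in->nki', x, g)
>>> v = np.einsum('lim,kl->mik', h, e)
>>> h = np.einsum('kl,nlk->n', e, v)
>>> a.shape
(5,)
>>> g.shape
(3, 5)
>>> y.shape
(2, 2)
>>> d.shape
(2,)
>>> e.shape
(7, 5)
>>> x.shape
(5, 5)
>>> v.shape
(3, 5, 7)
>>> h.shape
(3,)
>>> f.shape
(5,)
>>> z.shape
(5, 7)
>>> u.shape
(5,)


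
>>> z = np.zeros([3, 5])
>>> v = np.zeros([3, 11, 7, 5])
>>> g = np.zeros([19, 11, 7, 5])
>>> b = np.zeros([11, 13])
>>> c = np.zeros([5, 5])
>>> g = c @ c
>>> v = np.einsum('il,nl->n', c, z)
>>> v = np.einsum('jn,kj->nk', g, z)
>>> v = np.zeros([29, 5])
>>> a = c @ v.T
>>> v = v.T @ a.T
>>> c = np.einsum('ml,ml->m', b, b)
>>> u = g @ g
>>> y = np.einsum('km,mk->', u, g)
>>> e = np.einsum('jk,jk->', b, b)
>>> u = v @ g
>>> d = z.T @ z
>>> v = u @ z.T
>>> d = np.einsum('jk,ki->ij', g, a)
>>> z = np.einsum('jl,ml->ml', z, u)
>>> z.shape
(5, 5)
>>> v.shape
(5, 3)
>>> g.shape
(5, 5)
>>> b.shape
(11, 13)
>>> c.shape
(11,)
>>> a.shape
(5, 29)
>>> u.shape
(5, 5)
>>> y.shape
()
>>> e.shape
()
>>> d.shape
(29, 5)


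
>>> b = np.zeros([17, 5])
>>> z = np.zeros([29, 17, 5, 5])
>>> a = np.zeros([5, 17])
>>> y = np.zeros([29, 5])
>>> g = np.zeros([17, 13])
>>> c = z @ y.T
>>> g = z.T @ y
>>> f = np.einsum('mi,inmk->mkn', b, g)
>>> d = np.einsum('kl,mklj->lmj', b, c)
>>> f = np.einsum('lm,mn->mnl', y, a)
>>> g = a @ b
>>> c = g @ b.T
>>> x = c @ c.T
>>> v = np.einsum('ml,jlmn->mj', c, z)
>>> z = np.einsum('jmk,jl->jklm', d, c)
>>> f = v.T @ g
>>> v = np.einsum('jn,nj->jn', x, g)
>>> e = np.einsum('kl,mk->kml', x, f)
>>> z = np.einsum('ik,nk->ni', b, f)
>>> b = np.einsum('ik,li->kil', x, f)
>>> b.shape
(5, 5, 29)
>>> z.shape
(29, 17)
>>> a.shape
(5, 17)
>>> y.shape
(29, 5)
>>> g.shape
(5, 5)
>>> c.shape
(5, 17)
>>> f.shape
(29, 5)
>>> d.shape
(5, 29, 29)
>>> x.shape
(5, 5)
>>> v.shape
(5, 5)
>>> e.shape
(5, 29, 5)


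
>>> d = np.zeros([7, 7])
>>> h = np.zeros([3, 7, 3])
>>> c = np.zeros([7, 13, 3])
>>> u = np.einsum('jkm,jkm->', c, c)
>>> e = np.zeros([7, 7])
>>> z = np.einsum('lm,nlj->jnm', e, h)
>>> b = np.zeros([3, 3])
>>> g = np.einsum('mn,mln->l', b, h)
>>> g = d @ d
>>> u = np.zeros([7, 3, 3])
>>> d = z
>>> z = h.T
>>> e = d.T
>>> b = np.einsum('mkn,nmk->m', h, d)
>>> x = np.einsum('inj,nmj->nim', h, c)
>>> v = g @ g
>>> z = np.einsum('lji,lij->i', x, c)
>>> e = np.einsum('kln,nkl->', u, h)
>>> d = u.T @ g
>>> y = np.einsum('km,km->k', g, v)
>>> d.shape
(3, 3, 7)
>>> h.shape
(3, 7, 3)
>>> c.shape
(7, 13, 3)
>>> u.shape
(7, 3, 3)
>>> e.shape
()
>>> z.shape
(13,)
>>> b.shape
(3,)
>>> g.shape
(7, 7)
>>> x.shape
(7, 3, 13)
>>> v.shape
(7, 7)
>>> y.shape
(7,)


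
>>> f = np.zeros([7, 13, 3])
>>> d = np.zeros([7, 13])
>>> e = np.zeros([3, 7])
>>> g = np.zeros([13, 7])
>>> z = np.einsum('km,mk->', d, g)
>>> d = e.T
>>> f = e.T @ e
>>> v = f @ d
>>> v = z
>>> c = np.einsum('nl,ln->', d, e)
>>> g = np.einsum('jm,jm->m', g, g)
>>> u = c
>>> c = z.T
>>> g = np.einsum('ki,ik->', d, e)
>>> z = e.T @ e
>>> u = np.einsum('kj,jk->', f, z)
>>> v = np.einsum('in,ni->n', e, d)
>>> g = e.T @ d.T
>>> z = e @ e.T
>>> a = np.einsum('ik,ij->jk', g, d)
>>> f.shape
(7, 7)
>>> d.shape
(7, 3)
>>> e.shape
(3, 7)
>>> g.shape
(7, 7)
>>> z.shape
(3, 3)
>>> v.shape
(7,)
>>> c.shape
()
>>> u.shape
()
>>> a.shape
(3, 7)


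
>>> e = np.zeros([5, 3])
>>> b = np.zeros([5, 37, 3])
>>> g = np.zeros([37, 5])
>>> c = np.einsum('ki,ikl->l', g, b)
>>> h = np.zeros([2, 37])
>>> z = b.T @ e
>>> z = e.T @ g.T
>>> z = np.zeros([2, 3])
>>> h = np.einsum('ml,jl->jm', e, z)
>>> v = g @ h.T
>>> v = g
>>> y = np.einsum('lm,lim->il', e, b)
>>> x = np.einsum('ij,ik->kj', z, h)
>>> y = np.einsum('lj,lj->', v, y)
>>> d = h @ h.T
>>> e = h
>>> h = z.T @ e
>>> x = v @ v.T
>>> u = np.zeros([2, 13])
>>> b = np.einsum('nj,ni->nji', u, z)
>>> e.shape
(2, 5)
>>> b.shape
(2, 13, 3)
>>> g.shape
(37, 5)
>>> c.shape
(3,)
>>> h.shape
(3, 5)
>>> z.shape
(2, 3)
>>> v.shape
(37, 5)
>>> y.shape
()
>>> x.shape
(37, 37)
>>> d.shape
(2, 2)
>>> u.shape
(2, 13)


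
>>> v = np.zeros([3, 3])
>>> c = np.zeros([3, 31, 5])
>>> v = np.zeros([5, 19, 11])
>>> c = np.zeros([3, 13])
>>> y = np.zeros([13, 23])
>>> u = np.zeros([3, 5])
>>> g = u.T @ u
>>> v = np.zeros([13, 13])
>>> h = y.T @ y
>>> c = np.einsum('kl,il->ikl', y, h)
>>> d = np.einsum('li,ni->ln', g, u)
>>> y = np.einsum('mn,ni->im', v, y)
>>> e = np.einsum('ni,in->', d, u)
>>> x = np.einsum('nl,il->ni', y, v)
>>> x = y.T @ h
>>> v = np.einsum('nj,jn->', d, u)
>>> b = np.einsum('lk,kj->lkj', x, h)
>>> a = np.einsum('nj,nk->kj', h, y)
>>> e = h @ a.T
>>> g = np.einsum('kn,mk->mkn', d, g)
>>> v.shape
()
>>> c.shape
(23, 13, 23)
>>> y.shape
(23, 13)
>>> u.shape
(3, 5)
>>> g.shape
(5, 5, 3)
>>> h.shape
(23, 23)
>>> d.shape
(5, 3)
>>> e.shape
(23, 13)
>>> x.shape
(13, 23)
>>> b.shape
(13, 23, 23)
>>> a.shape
(13, 23)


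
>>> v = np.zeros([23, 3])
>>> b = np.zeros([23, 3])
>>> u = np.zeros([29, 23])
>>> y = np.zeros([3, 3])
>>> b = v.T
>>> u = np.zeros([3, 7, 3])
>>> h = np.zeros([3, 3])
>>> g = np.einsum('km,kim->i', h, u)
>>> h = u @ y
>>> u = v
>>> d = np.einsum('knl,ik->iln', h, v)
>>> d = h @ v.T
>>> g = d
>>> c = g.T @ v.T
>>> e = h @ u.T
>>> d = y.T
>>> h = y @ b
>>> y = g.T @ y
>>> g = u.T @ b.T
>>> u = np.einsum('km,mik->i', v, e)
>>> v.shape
(23, 3)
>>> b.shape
(3, 23)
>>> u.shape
(7,)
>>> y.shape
(23, 7, 3)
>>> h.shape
(3, 23)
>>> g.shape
(3, 3)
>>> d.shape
(3, 3)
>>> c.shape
(23, 7, 23)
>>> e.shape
(3, 7, 23)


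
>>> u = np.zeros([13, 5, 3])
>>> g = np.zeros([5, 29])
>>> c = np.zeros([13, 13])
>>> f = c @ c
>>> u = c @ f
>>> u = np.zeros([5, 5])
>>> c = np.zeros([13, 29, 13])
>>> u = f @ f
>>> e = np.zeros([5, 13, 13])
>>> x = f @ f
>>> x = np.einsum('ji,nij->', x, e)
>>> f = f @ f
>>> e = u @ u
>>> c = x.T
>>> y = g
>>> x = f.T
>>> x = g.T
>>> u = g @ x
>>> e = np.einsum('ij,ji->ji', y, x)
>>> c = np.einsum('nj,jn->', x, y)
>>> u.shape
(5, 5)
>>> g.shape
(5, 29)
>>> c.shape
()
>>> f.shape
(13, 13)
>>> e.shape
(29, 5)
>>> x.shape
(29, 5)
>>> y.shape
(5, 29)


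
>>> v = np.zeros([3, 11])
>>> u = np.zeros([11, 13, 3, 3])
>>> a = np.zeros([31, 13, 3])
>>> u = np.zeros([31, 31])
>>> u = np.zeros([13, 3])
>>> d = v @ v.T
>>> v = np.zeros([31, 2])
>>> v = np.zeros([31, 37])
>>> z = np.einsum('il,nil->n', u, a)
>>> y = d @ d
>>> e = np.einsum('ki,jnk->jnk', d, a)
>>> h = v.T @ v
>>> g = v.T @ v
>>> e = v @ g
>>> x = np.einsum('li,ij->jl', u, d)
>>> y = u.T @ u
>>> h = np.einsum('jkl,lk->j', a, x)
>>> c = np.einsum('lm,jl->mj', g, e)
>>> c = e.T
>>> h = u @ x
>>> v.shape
(31, 37)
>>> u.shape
(13, 3)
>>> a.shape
(31, 13, 3)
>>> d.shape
(3, 3)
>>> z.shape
(31,)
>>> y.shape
(3, 3)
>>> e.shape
(31, 37)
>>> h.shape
(13, 13)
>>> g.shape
(37, 37)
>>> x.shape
(3, 13)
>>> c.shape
(37, 31)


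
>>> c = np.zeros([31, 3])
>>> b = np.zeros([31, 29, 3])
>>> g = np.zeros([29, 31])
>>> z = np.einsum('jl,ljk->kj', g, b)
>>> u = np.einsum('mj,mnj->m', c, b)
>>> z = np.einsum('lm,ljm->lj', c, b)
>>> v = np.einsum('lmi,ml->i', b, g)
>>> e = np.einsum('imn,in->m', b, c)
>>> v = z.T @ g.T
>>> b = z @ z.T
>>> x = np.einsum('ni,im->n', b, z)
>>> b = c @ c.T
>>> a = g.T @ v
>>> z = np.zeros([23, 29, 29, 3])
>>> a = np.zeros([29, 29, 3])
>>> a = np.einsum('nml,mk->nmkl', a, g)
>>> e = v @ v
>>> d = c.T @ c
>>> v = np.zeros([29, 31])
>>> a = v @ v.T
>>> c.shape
(31, 3)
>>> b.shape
(31, 31)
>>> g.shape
(29, 31)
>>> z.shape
(23, 29, 29, 3)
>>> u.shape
(31,)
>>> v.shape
(29, 31)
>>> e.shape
(29, 29)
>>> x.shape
(31,)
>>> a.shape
(29, 29)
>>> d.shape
(3, 3)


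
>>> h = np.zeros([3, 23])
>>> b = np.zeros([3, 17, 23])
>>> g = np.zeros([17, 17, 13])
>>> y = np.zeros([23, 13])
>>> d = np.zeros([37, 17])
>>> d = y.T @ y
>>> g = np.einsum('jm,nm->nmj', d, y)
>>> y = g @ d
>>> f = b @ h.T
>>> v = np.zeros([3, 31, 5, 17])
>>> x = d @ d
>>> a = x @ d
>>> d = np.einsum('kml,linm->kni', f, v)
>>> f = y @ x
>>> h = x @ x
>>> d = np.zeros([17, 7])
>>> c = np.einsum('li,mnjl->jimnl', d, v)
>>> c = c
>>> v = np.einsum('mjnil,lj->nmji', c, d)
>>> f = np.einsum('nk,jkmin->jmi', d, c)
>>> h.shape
(13, 13)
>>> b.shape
(3, 17, 23)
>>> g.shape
(23, 13, 13)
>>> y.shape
(23, 13, 13)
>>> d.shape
(17, 7)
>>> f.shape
(5, 3, 31)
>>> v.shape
(3, 5, 7, 31)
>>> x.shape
(13, 13)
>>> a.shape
(13, 13)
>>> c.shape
(5, 7, 3, 31, 17)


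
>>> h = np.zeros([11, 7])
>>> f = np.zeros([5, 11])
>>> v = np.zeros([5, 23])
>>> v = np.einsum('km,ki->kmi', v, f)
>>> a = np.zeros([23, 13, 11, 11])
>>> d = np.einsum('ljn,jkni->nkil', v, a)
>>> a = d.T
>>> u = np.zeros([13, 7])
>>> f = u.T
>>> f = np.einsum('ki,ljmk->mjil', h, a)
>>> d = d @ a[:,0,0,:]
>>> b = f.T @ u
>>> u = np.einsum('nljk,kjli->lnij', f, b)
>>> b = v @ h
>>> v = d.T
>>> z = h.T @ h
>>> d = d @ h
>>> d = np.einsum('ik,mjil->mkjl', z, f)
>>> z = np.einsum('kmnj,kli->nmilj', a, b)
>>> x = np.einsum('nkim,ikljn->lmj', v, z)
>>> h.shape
(11, 7)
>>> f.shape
(13, 11, 7, 5)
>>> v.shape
(11, 11, 13, 11)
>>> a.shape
(5, 11, 13, 11)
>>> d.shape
(13, 7, 11, 5)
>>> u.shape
(11, 13, 7, 7)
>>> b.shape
(5, 23, 7)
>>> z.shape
(13, 11, 7, 23, 11)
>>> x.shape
(7, 11, 23)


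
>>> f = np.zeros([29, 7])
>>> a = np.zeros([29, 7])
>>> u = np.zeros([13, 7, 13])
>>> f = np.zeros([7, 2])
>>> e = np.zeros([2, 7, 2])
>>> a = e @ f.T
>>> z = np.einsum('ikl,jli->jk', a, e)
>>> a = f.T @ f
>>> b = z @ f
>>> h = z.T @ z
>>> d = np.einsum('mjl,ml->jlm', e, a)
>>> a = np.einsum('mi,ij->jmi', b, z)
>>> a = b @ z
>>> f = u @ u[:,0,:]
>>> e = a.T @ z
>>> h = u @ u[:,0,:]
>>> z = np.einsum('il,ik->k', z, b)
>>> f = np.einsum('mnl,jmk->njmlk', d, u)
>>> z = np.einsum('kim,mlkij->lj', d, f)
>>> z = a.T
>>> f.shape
(2, 13, 7, 2, 13)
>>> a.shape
(2, 7)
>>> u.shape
(13, 7, 13)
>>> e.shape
(7, 7)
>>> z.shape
(7, 2)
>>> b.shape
(2, 2)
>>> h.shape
(13, 7, 13)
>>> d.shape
(7, 2, 2)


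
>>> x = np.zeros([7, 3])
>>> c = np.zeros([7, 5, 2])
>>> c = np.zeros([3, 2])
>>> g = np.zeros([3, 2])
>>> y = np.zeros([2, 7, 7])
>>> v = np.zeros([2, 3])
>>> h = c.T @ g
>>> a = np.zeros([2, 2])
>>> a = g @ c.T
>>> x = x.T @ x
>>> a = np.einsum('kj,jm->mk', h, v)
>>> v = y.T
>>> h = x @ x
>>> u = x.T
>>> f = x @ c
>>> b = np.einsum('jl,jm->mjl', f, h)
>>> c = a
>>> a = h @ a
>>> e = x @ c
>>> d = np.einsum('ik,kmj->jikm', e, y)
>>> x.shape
(3, 3)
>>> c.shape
(3, 2)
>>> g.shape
(3, 2)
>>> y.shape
(2, 7, 7)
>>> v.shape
(7, 7, 2)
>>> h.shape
(3, 3)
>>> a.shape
(3, 2)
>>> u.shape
(3, 3)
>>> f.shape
(3, 2)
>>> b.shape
(3, 3, 2)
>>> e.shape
(3, 2)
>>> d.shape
(7, 3, 2, 7)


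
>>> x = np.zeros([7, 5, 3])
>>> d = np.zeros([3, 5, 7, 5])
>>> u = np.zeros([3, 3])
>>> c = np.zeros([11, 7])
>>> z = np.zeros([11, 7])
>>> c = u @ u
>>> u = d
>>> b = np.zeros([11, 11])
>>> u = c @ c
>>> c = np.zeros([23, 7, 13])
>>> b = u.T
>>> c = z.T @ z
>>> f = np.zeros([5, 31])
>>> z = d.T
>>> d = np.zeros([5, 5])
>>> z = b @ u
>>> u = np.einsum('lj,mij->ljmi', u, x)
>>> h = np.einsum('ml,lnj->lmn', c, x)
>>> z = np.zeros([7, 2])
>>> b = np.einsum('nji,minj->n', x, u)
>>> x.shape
(7, 5, 3)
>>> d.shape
(5, 5)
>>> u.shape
(3, 3, 7, 5)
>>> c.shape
(7, 7)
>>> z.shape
(7, 2)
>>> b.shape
(7,)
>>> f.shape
(5, 31)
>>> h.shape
(7, 7, 5)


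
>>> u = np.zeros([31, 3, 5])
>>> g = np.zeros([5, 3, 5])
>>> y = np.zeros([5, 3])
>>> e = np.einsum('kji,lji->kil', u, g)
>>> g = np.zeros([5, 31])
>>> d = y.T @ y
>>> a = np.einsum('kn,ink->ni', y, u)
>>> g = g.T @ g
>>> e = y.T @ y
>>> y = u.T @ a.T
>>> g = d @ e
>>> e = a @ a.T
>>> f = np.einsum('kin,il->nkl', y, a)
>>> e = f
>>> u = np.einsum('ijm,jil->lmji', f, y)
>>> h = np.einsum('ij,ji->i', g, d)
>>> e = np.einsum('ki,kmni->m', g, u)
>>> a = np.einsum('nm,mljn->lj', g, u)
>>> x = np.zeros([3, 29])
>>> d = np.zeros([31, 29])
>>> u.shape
(3, 31, 5, 3)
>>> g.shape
(3, 3)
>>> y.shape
(5, 3, 3)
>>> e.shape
(31,)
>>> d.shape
(31, 29)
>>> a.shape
(31, 5)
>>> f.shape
(3, 5, 31)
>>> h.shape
(3,)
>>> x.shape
(3, 29)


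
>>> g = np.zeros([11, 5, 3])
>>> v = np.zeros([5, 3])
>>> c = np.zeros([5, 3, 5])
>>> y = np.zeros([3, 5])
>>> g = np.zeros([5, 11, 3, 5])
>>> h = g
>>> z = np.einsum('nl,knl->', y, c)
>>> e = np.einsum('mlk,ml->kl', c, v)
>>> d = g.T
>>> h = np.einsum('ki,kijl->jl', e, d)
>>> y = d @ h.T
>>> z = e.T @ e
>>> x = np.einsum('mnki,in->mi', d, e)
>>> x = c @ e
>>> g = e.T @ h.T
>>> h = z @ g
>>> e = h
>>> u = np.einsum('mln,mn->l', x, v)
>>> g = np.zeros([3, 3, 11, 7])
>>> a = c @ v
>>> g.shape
(3, 3, 11, 7)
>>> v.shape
(5, 3)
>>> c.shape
(5, 3, 5)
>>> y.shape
(5, 3, 11, 11)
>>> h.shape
(3, 11)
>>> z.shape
(3, 3)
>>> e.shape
(3, 11)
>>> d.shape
(5, 3, 11, 5)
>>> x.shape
(5, 3, 3)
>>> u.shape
(3,)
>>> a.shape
(5, 3, 3)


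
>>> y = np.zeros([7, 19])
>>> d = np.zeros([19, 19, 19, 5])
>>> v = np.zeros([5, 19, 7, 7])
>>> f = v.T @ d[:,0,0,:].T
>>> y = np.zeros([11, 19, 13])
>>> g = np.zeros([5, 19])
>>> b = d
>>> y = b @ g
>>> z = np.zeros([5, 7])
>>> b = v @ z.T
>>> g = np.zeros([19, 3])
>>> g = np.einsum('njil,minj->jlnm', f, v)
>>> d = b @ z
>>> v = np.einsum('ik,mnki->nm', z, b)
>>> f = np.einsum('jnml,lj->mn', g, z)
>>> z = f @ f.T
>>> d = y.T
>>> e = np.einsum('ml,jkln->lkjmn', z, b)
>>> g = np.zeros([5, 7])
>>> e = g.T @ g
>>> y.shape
(19, 19, 19, 19)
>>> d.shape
(19, 19, 19, 19)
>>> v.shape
(19, 5)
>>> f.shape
(7, 19)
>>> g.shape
(5, 7)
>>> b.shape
(5, 19, 7, 5)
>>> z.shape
(7, 7)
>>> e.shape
(7, 7)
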